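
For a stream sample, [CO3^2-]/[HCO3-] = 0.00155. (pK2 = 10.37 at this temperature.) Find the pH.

pH = 7.56

From K2 = [H⁺][CO3^2-]/[HCO3-]:  pH = pK2 + log₁₀([CO3^2-]/[HCO3-])
log₁₀(0.00155) = -2.810
pH = 10.37 + (-2.810) = 7.56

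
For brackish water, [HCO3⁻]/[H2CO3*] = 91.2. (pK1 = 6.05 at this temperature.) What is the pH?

From K1 = [H⁺][HCO3⁻]/[H2CO3*]:  pH = pK1 + log₁₀([HCO3⁻]/[H2CO3*])
log₁₀(91.2) = +1.960
pH = 6.05 + (+1.960) = 8.01

pH = 8.01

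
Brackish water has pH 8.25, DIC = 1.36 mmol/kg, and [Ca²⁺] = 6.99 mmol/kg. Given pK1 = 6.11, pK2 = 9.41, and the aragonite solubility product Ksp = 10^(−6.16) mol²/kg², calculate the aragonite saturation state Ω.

α₂ = 1 / (1 + [H⁺]/K2 + [H⁺]²/(K1K2)) = 1 / (1 + 10^+1.16 + 10^-0.98)
   = 1 / (1 + 14.454 + 0.10471) = 1/15.559 = 0.06427
[CO3²⁻] = α₂ × DIC = 0.06427 × 1.36 = 0.08741 mmol/kg
Ksp = 10^(−6.16) = 6.918×10^-7
Ω = [Ca²⁺][CO3²⁻]/Ksp = (6.99×10^-3)(8.741×10^-5) / 6.918×10^-7 = 0.883

Ω = 0.883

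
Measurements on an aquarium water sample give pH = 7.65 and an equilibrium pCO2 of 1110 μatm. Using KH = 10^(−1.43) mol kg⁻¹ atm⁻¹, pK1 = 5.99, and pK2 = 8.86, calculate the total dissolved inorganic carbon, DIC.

DIC = 2.04 mmol/kg

[CO2*] = KH · pCO2 = 10^(−1.43) × 1110×10^-6 = 4.124×10^-5 mol/kg
α₀ = 1/(1 + K1/[H⁺] + K1K2/[H⁺]²) = 1/(1 + 10^+1.66 + 10^+0.45) = 0.02019
DIC = [CO2*]/α₀ = 4.124×10^-5 / 0.02019 = 2.04 mmol/kg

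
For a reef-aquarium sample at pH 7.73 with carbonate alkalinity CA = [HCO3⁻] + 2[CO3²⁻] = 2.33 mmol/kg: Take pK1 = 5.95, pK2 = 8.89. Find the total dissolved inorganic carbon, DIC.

DIC = 2.22 mmol/kg

CA = [HCO3⁻] + 2[CO3²⁻] = (α₁ + 2α₂)·DIC
At pH 7.73: [H⁺]/K1 = 10^-1.78 = 0.016596, K2/[H⁺] = 10^-1.16 = 0.069183
α₁ = 1/(1 + 0.016596 + 0.069183) = 1/1.0858 = 0.9210; α₂ = α₁·K2/[H⁺] = 0.06372
α₁ + 2α₂ = 1.0484
DIC = CA / (α₁ + 2α₂) = 2.33 / 1.0484 = 2.22 mmol/kg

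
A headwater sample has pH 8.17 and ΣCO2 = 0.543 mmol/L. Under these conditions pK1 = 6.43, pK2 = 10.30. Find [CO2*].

[CO2*] = 9.63 μmol/L

α₀ = 1 / (1 + K1/[H⁺] + K1K2/[H⁺]²) = 1 / (1 + 10^+1.74 + 10^-0.39)
   = 1 / (1 + 54.954 + 0.40738) = 1/56.361 = 0.01774
[CO2*] = α₀ × DIC = 0.01774 × 0.543 = 0.00963 mmol/L = 9.63 μmol/L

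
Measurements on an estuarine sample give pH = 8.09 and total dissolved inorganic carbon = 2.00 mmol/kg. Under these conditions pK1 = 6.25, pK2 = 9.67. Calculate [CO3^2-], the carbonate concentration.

[CO3²⁻] = 0.0505 mmol/kg

α₂ = 1 / (1 + [H⁺]/K2 + [H⁺]²/(K1K2)) = 1 / (1 + 10^+1.58 + 10^-0.26)
   = 1 / (1 + 38.019 + 0.54954) = 1/39.568 = 0.02527
[CO3²⁻] = α₂ × DIC = 0.02527 × 2.00 = 0.0505 mmol/kg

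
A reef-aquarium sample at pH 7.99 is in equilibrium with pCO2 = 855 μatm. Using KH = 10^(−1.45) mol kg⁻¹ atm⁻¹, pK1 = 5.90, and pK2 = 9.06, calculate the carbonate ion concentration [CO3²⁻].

[CO3²⁻] = 0.318 mmol/kg

[CO2*] = KH · pCO2 = 10^(−1.45) × 855×10^-6 = 3.034×10^-5 mol/kg
α₀ = 1/(1 + K1/[H⁺] + K1K2/[H⁺]²) = 1/(1 + 10^+2.09 + 10^+1.02) = 0.007435
DIC = [CO2*]/α₀ = 3.034×10^-5 / 0.007435 = 4.080 mmol/kg
[CO3²⁻] = α₂·DIC; α₂ = 0.07785, so [CO3²⁻] = 0.07785 × 4.080 = 0.318 mmol/kg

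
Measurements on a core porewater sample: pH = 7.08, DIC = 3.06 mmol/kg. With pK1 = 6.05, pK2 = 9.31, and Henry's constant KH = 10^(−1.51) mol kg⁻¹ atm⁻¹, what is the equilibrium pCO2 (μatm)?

pCO2 = 8410 μatm

α₀ = 1 / (1 + K1/[H⁺] + K1K2/[H⁺]²) = 1 / (1 + 10^+1.03 + 10^-1.20)
   = 1 / (1 + 10.715 + 0.063096) = 1/11.778 = 0.08490
[CO2*] = α₀ × DIC = 0.08490 × 3.06 = 0.2598 mmol/kg
pCO2 = [CO2*]/KH = 2.598×10^-4 / 3.090×10^-2 = 8410 μatm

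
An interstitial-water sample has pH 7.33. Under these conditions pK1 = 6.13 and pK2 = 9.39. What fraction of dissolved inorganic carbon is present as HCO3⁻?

α₁ = 0.933

α₁ = 1 / (1 + [H⁺]/K1 + K2/[H⁺]) = 1 / (1 + 10^-1.20 + 10^-2.06)
   = 1 / (1 + 0.063096 + 0.0087096) = 1/1.0718 = 0.9330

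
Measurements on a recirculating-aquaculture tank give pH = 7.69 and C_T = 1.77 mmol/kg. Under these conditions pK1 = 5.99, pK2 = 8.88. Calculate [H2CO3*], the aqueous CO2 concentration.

[CO2*] = 0.0326 mmol/kg

α₀ = 1 / (1 + K1/[H⁺] + K1K2/[H⁺]²) = 1 / (1 + 10^+1.70 + 10^+0.51)
   = 1 / (1 + 50.119 + 3.2359) = 1/54.355 = 0.01840
[CO2*] = α₀ × DIC = 0.01840 × 1.77 = 0.0326 mmol/kg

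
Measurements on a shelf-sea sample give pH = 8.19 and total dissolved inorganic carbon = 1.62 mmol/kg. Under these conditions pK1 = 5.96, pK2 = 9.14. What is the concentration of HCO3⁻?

α₁ = 1 / (1 + [H⁺]/K1 + K2/[H⁺]) = 1 / (1 + 10^-2.23 + 10^-0.95)
   = 1 / (1 + 0.0058884 + 0.11220) = 1/1.1181 = 0.8944
[HCO3⁻] = α₁ × DIC = 0.8944 × 1.62 = 1.45 mmol/kg

[HCO3⁻] = 1.45 mmol/kg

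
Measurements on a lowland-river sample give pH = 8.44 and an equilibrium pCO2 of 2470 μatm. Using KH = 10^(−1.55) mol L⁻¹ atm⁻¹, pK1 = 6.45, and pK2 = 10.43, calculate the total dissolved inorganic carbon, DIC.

[CO2*] = KH · pCO2 = 10^(−1.55) × 2470×10^-6 = 6.961×10^-5 mol/L
α₀ = 1/(1 + K1/[H⁺] + K1K2/[H⁺]²) = 1/(1 + 10^+1.99 + 10^+0.00) = 0.01003
DIC = [CO2*]/α₀ = 6.961×10^-5 / 0.01003 = 6.94 mmol/L

DIC = 6.94 mmol/L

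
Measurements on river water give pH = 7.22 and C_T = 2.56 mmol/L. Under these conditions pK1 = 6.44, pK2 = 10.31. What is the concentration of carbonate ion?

α₂ = 1 / (1 + [H⁺]/K2 + [H⁺]²/(K1K2)) = 1 / (1 + 10^+3.09 + 10^+2.31)
   = 1 / (1 + 1230.3 + 204.17) = 1/1435.4 = 0.0006966
[CO3²⁻] = α₂ × DIC = 0.0006966 × 2.56 = 0.00178 mmol/L = 1.78 μmol/L

[CO3²⁻] = 1.78 μmol/L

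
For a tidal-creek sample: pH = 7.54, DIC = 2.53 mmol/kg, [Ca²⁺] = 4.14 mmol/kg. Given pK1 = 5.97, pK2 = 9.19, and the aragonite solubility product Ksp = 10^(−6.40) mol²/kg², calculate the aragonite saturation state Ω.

Ω = 0.561

α₂ = 1 / (1 + [H⁺]/K2 + [H⁺]²/(K1K2)) = 1 / (1 + 10^+1.65 + 10^+0.08)
   = 1 / (1 + 44.668 + 1.2023) = 1/46.871 = 0.02134
[CO3²⁻] = α₂ × DIC = 0.02134 × 2.53 = 0.05398 mmol/kg
Ksp = 10^(−6.40) = 3.981×10^-7
Ω = [Ca²⁺][CO3²⁻]/Ksp = (4.14×10^-3)(5.398×10^-5) / 3.981×10^-7 = 0.561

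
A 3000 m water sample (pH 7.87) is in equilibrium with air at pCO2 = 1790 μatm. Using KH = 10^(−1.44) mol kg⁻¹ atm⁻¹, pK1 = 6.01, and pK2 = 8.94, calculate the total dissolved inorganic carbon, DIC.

[CO2*] = KH · pCO2 = 10^(−1.44) × 1790×10^-6 = 6.499×10^-5 mol/kg
α₀ = 1/(1 + K1/[H⁺] + K1K2/[H⁺]²) = 1/(1 + 10^+1.86 + 10^+0.79) = 0.01256
DIC = [CO2*]/α₀ = 6.499×10^-5 / 0.01256 = 5.17 mmol/kg

DIC = 5.17 mmol/kg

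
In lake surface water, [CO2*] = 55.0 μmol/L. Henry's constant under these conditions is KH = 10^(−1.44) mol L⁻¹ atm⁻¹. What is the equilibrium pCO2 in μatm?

pCO2 = 1510 μatm

KH = 10^(−1.44) = 3.631×10^-2 mol L⁻¹ atm⁻¹
pCO2 = [CO2*]/KH = 55.0×10^-6 / 3.631×10^-2 = 1.51×10^-3 atm = 1510 μatm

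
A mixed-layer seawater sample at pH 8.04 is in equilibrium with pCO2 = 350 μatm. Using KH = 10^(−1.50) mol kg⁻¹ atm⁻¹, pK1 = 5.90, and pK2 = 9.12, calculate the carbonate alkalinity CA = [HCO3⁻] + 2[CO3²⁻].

CA = 1.78 mmol/kg

[CO2*] = KH · pCO2 = 10^(−1.50) × 350×10^-6 = 1.107×10^-5 mol/kg
α₀ = 1/(1 + K1/[H⁺] + K1K2/[H⁺]²) = 1/(1 + 10^+2.14 + 10^+1.06) = 0.006644
DIC = [CO2*]/α₀ = 1.107×10^-5 / 0.006644 = 1.666 mmol/kg
CA = (α₁ + 2α₂)·DIC = (0.9171 + 2×0.07628) × 1.666 = 1.78 mmol/kg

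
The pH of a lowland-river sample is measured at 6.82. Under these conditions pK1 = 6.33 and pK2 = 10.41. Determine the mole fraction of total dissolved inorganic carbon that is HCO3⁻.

α₁ = 0.755

α₁ = 1 / (1 + [H⁺]/K1 + K2/[H⁺]) = 1 / (1 + 10^-0.49 + 10^-3.59)
   = 1 / (1 + 0.32359 + 0.00025704) = 1/1.3239 = 0.7554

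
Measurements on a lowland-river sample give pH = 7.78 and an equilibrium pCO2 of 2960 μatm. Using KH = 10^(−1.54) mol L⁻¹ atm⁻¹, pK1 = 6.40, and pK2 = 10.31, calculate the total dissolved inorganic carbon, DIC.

DIC = 2.14 mmol/L

[CO2*] = KH · pCO2 = 10^(−1.54) × 2960×10^-6 = 8.537×10^-5 mol/L
α₀ = 1/(1 + K1/[H⁺] + K1K2/[H⁺]²) = 1/(1 + 10^+1.38 + 10^-1.15) = 0.03991
DIC = [CO2*]/α₀ = 8.537×10^-5 / 0.03991 = 2.14 mmol/L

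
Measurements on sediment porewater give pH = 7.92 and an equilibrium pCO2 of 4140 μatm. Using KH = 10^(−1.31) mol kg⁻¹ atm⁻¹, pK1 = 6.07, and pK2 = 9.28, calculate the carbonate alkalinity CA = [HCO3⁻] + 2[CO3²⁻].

[CO2*] = KH · pCO2 = 10^(−1.31) × 4140×10^-6 = 2.028×10^-4 mol/kg
α₀ = 1/(1 + K1/[H⁺] + K1K2/[H⁺]²) = 1/(1 + 10^+1.85 + 10^+0.49) = 0.01335
DIC = [CO2*]/α₀ = 2.028×10^-4 / 0.01335 = 15.18 mmol/kg
CA = (α₁ + 2α₂)·DIC = (0.9454 + 2×0.04127) × 15.18 = 15.6 mmol/kg

CA = 15.6 mmol/kg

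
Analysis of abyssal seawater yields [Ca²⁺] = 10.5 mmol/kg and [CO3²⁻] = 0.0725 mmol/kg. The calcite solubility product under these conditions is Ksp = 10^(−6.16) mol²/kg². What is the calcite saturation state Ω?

Ksp = 10^(−6.16) = 6.918×10^-7
Ω = [Ca²⁺][CO3²⁻]/Ksp = (10.5×10^-3)(0.0725×10^-3) / 6.918×10^-7 = 1.10

Ω = 1.10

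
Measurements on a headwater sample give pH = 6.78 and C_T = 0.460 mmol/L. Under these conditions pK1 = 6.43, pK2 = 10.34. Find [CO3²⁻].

[CO3²⁻] = 0.0876 μmol/L

α₂ = 1 / (1 + [H⁺]/K2 + [H⁺]²/(K1K2)) = 1 / (1 + 10^+3.56 + 10^+3.21)
   = 1 / (1 + 3630.8 + 1621.8) = 1/5253.6 = 0.0001903
[CO3²⁻] = α₂ × DIC = 0.0001903 × 0.460 = 8.76×10^-5 mmol/L = 0.0876 μmol/L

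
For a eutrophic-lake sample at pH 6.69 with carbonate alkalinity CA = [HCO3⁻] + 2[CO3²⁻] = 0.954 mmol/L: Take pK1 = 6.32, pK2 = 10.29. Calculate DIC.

CA = [HCO3⁻] + 2[CO3²⁻] = (α₁ + 2α₂)·DIC
At pH 6.69: [H⁺]/K1 = 10^-0.37 = 0.42658, K2/[H⁺] = 10^-3.60 = 0.00025119
α₁ = 1/(1 + 0.42658 + 0.00025119) = 1/1.4268 = 0.7009; α₂ = α₁·K2/[H⁺] = 0.0001760
α₁ + 2α₂ = 0.7012
DIC = CA / (α₁ + 2α₂) = 0.954 / 0.7012 = 1.36 mmol/L

DIC = 1.36 mmol/L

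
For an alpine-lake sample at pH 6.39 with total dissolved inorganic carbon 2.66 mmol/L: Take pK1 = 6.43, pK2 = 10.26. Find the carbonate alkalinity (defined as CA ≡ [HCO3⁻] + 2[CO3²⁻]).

CA = 1.27 mmol/L

CA = [HCO3⁻] + 2[CO3²⁻] = (α₁ + 2α₂)·DIC
At pH 6.39: [H⁺]/K1 = 10^0.04 = 1.0965, K2/[H⁺] = 10^-3.87 = 0.00013490
α₁ = 1/(1 + 1.0965 + 0.00013490) = 1/2.0966 = 0.4770; α₂ = α₁·K2/[H⁺] = 6.434×10^-5
α₁ + 2α₂ = 0.4771
CA = 0.4771 × 2.66 = 1.27 mmol/L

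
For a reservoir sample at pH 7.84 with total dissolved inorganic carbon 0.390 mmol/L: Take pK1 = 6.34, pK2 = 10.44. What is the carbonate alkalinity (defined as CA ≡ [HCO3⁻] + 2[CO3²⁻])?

CA = [HCO3⁻] + 2[CO3²⁻] = (α₁ + 2α₂)·DIC
At pH 7.84: [H⁺]/K1 = 10^-1.50 = 0.031623, K2/[H⁺] = 10^-2.60 = 0.0025119
α₁ = 1/(1 + 0.031623 + 0.0025119) = 1/1.0341 = 0.9670; α₂ = α₁·K2/[H⁺] = 0.002429
α₁ + 2α₂ = 0.9719
CA = 0.9719 × 0.390 = 0.379 mmol/L

CA = 0.379 mmol/L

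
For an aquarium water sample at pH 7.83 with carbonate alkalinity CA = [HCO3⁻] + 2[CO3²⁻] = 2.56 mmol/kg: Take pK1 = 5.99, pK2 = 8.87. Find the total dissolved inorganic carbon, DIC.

DIC = 2.39 mmol/kg

CA = [HCO3⁻] + 2[CO3²⁻] = (α₁ + 2α₂)·DIC
At pH 7.83: [H⁺]/K1 = 10^-1.84 = 0.014454, K2/[H⁺] = 10^-1.04 = 0.091201
α₁ = 1/(1 + 0.014454 + 0.091201) = 1/1.1057 = 0.9044; α₂ = α₁·K2/[H⁺] = 0.08249
α₁ + 2α₂ = 1.0694
DIC = CA / (α₁ + 2α₂) = 2.56 / 1.0694 = 2.39 mmol/kg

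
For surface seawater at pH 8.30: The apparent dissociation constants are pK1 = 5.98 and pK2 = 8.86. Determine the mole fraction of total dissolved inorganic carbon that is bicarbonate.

α₁ = 0.781

α₁ = 1 / (1 + [H⁺]/K1 + K2/[H⁺]) = 1 / (1 + 10^-2.32 + 10^-0.56)
   = 1 / (1 + 0.0047863 + 0.27542) = 1/1.2802 = 0.7811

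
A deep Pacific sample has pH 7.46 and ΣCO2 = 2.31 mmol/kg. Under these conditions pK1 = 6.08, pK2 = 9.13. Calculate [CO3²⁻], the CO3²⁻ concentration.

[CO3²⁻] = 0.0465 mmol/kg

α₂ = 1 / (1 + [H⁺]/K2 + [H⁺]²/(K1K2)) = 1 / (1 + 10^+1.67 + 10^+0.29)
   = 1 / (1 + 46.774 + 1.9498) = 1/49.723 = 0.02011
[CO3²⁻] = α₂ × DIC = 0.02011 × 2.31 = 0.0465 mmol/kg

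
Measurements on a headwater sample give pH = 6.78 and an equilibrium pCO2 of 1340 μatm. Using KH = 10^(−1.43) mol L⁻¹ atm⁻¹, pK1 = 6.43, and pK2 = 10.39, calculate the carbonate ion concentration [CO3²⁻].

[CO3²⁻] = 0.0274 μmol/L

[CO2*] = KH · pCO2 = 10^(−1.43) × 1340×10^-6 = 4.979×10^-5 mol/L
α₀ = 1/(1 + K1/[H⁺] + K1K2/[H⁺]²) = 1/(1 + 10^+0.35 + 10^-3.26) = 0.3087
DIC = [CO2*]/α₀ = 4.979×10^-5 / 0.3087 = 0.1613 mmol/L
[CO3²⁻] = α₂·DIC; α₂ = 0.0001696, so [CO3²⁻] = 0.0001696 × 0.1613 = 2.74×10^-5 mmol/L = 0.0274 μmol/L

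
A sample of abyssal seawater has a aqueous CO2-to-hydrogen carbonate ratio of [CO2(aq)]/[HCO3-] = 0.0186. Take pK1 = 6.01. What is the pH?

From K1 = [H⁺][HCO3-]/[CO2(aq)]:  pH = pK1 − log₁₀([CO2(aq)]/[HCO3-])
log₁₀(0.0186) = -1.730
pH = 6.01 − (-1.730) = 7.74

pH = 7.74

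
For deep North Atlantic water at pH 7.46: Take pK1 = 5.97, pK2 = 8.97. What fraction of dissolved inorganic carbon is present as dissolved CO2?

α₀ = 0.0304

α₀ = 1 / (1 + K1/[H⁺] + K1K2/[H⁺]²) = 1 / (1 + 10^+1.49 + 10^-0.02)
   = 1 / (1 + 30.903 + 0.95499) = 1/32.858 = 0.03043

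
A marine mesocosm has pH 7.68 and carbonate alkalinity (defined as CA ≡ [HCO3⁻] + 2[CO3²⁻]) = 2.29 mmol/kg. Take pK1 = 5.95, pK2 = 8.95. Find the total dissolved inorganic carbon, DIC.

DIC = 2.22 mmol/kg

CA = [HCO3⁻] + 2[CO3²⁻] = (α₁ + 2α₂)·DIC
At pH 7.68: [H⁺]/K1 = 10^-1.73 = 0.018621, K2/[H⁺] = 10^-1.27 = 0.053703
α₁ = 1/(1 + 0.018621 + 0.053703) = 1/1.0723 = 0.9326; α₂ = α₁·K2/[H⁺] = 0.05008
α₁ + 2α₂ = 1.0327
DIC = CA / (α₁ + 2α₂) = 2.29 / 1.0327 = 2.22 mmol/kg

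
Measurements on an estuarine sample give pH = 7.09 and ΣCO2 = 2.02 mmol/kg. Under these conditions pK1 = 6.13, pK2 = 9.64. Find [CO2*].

α₀ = 1 / (1 + K1/[H⁺] + K1K2/[H⁺]²) = 1 / (1 + 10^+0.96 + 10^-1.59)
   = 1 / (1 + 9.1201 + 0.025704) = 1/10.146 = 0.09856
[CO2*] = α₀ × DIC = 0.09856 × 2.02 = 0.199 mmol/kg

[CO2*] = 0.199 mmol/kg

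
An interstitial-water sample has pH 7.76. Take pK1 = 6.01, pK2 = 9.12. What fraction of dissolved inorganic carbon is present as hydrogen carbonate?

α₁ = 0.942

α₁ = 1 / (1 + [H⁺]/K1 + K2/[H⁺]) = 1 / (1 + 10^-1.75 + 10^-1.36)
   = 1 / (1 + 0.017783 + 0.043652) = 1/1.0614 = 0.9421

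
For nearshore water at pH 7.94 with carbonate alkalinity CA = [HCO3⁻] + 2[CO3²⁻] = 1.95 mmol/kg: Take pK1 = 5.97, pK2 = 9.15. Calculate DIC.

DIC = 1.86 mmol/kg

CA = [HCO3⁻] + 2[CO3²⁻] = (α₁ + 2α₂)·DIC
At pH 7.94: [H⁺]/K1 = 10^-1.97 = 0.010715, K2/[H⁺] = 10^-1.21 = 0.061660
α₁ = 1/(1 + 0.010715 + 0.061660) = 1/1.0724 = 0.9325; α₂ = α₁·K2/[H⁺] = 0.05750
α₁ + 2α₂ = 1.0475
DIC = CA / (α₁ + 2α₂) = 1.95 / 1.0475 = 1.86 mmol/kg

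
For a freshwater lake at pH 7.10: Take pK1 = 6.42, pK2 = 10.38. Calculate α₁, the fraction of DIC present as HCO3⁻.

α₁ = 1 / (1 + [H⁺]/K1 + K2/[H⁺]) = 1 / (1 + 10^-0.68 + 10^-3.28)
   = 1 / (1 + 0.20893 + 0.00052481) = 1/1.2095 = 0.8268

α₁ = 0.827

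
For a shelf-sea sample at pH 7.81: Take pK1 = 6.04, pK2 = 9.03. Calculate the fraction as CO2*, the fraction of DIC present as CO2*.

α₀ = 1 / (1 + K1/[H⁺] + K1K2/[H⁺]²) = 1 / (1 + 10^+1.77 + 10^+0.55)
   = 1 / (1 + 58.884 + 3.5481) = 1/63.432 = 0.01576

α₀ = 0.0158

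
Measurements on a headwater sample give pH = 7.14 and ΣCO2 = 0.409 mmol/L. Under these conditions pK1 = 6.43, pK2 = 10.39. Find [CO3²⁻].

[CO3²⁻] = 0.192 μmol/L

α₂ = 1 / (1 + [H⁺]/K2 + [H⁺]²/(K1K2)) = 1 / (1 + 10^+3.25 + 10^+2.54)
   = 1 / (1 + 1778.3 + 346.74) = 1/2126.0 = 0.0004704
[CO3²⁻] = α₂ × DIC = 0.0004704 × 0.409 = 0.000192 mmol/L = 0.192 μmol/L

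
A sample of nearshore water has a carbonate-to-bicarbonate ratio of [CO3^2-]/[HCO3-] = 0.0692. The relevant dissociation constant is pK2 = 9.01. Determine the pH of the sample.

pH = 7.85

From K2 = [H⁺][CO3^2-]/[HCO3-]:  pH = pK2 + log₁₀([CO3^2-]/[HCO3-])
log₁₀(0.0692) = -1.160
pH = 9.01 + (-1.160) = 7.85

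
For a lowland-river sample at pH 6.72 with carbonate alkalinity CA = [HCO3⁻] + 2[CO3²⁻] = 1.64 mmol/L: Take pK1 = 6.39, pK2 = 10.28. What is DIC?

DIC = 2.41 mmol/L

CA = [HCO3⁻] + 2[CO3²⁻] = (α₁ + 2α₂)·DIC
At pH 6.72: [H⁺]/K1 = 10^-0.33 = 0.46774, K2/[H⁺] = 10^-3.56 = 0.00027542
α₁ = 1/(1 + 0.46774 + 0.00027542) = 1/1.4680 = 0.6812; α₂ = α₁·K2/[H⁺] = 0.0001876
α₁ + 2α₂ = 0.6816
DIC = CA / (α₁ + 2α₂) = 1.64 / 0.6816 = 2.41 mmol/L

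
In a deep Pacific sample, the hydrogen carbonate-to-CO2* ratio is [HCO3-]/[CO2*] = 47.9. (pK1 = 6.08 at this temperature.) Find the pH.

pH = 7.76

From K1 = [H⁺][HCO3-]/[CO2*]:  pH = pK1 + log₁₀([HCO3-]/[CO2*])
log₁₀(47.9) = +1.680
pH = 6.08 + (+1.680) = 7.76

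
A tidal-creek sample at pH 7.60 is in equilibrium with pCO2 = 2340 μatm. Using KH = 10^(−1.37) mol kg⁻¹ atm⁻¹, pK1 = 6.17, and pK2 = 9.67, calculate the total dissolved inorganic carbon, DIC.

[CO2*] = KH · pCO2 = 10^(−1.37) × 2340×10^-6 = 9.982×10^-5 mol/kg
α₀ = 1/(1 + K1/[H⁺] + K1K2/[H⁺]²) = 1/(1 + 10^+1.43 + 10^-0.64) = 0.03553
DIC = [CO2*]/α₀ = 9.982×10^-5 / 0.03553 = 2.81 mmol/kg

DIC = 2.81 mmol/kg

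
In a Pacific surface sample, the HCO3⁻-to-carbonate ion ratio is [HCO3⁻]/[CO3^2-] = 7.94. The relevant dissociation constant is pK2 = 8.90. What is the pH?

From K2 = [H⁺][CO3^2-]/[HCO3⁻]:  pH = pK2 − log₁₀([HCO3⁻]/[CO3^2-])
log₁₀(7.94) = +0.900
pH = 8.90 − (+0.900) = 8.00

pH = 8.00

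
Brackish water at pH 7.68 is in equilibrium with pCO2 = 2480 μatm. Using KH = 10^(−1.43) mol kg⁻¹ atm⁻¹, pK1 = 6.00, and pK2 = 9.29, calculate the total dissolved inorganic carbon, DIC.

[CO2*] = KH · pCO2 = 10^(−1.43) × 2480×10^-6 = 9.214×10^-5 mol/kg
α₀ = 1/(1 + K1/[H⁺] + K1K2/[H⁺]²) = 1/(1 + 10^+1.68 + 10^+0.07) = 0.01998
DIC = [CO2*]/α₀ = 9.214×10^-5 / 0.01998 = 4.61 mmol/kg

DIC = 4.61 mmol/kg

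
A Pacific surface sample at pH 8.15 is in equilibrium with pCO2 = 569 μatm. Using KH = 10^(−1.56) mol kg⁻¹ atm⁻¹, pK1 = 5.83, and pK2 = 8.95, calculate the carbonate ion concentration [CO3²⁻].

[CO2*] = KH · pCO2 = 10^(−1.56) × 569×10^-6 = 1.567×10^-5 mol/kg
α₀ = 1/(1 + K1/[H⁺] + K1K2/[H⁺]²) = 1/(1 + 10^+2.32 + 10^+1.52) = 0.004115
DIC = [CO2*]/α₀ = 1.567×10^-5 / 0.004115 = 3.809 mmol/kg
[CO3²⁻] = α₂·DIC; α₂ = 0.1362, so [CO3²⁻] = 0.1362 × 3.809 = 0.519 mmol/kg

[CO3²⁻] = 0.519 mmol/kg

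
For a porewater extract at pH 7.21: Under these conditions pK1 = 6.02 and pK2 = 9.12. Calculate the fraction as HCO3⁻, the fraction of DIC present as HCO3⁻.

α₁ = 0.929

α₁ = 1 / (1 + [H⁺]/K1 + K2/[H⁺]) = 1 / (1 + 10^-1.19 + 10^-1.91)
   = 1 / (1 + 0.064565 + 0.012303) = 1/1.0769 = 0.9286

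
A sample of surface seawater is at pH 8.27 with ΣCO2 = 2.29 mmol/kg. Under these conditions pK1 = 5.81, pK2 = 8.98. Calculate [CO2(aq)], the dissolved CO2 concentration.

α₀ = 1 / (1 + K1/[H⁺] + K1K2/[H⁺]²) = 1 / (1 + 10^+2.46 + 10^+1.75)
   = 1 / (1 + 288.40 + 56.234) = 1/345.64 = 0.002893
[CO2*] = α₀ × DIC = 0.002893 × 2.29 = 0.00663 mmol/kg = 6.63 μmol/kg

[CO2*] = 6.63 μmol/kg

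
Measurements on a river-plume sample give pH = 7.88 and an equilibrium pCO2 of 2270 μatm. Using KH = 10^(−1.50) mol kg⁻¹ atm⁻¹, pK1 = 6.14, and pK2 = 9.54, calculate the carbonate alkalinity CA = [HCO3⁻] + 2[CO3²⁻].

CA = 4.12 mmol/kg

[CO2*] = KH · pCO2 = 10^(−1.50) × 2270×10^-6 = 7.178×10^-5 mol/kg
α₀ = 1/(1 + K1/[H⁺] + K1K2/[H⁺]²) = 1/(1 + 10^+1.74 + 10^+0.08) = 0.01750
DIC = [CO2*]/α₀ = 7.178×10^-5 / 0.01750 = 4.103 mmol/kg
CA = (α₁ + 2α₂)·DIC = (0.9615 + 2×0.02103) × 4.103 = 4.12 mmol/kg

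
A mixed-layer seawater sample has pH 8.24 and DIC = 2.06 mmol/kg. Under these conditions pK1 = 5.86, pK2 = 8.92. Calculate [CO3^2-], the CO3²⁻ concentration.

[CO3²⁻] = 0.355 mmol/kg

α₂ = 1 / (1 + [H⁺]/K2 + [H⁺]²/(K1K2)) = 1 / (1 + 10^+0.68 + 10^-1.70)
   = 1 / (1 + 4.7863 + 0.019953) = 1/5.8063 = 0.1722
[CO3²⁻] = α₂ × DIC = 0.1722 × 2.06 = 0.355 mmol/kg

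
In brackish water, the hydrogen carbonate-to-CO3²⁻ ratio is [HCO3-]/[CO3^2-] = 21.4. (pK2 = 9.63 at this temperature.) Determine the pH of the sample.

From K2 = [H⁺][CO3^2-]/[HCO3-]:  pH = pK2 − log₁₀([HCO3-]/[CO3^2-])
log₁₀(21.4) = +1.330
pH = 9.63 − (+1.330) = 8.30

pH = 8.30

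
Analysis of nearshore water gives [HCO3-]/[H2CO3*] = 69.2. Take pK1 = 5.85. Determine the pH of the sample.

From K1 = [H⁺][HCO3-]/[H2CO3*]:  pH = pK1 + log₁₀([HCO3-]/[H2CO3*])
log₁₀(69.2) = +1.840
pH = 5.85 + (+1.840) = 7.69

pH = 7.69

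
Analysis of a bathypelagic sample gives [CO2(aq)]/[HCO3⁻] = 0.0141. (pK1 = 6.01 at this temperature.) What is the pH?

From K1 = [H⁺][HCO3⁻]/[CO2(aq)]:  pH = pK1 − log₁₀([CO2(aq)]/[HCO3⁻])
log₁₀(0.0141) = -1.851
pH = 6.01 − (-1.851) = 7.86

pH = 7.86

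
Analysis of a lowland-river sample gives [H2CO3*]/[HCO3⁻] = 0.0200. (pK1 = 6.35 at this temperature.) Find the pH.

pH = 8.05

From K1 = [H⁺][HCO3⁻]/[H2CO3*]:  pH = pK1 − log₁₀([H2CO3*]/[HCO3⁻])
log₁₀(0.0200) = -1.699
pH = 6.35 − (-1.699) = 8.05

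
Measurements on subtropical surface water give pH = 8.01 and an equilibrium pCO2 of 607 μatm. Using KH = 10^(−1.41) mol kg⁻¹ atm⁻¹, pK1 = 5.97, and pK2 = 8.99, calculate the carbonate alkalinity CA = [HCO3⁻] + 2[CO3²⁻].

[CO2*] = KH · pCO2 = 10^(−1.41) × 607×10^-6 = 2.362×10^-5 mol/kg
α₀ = 1/(1 + K1/[H⁺] + K1K2/[H⁺]²) = 1/(1 + 10^+2.04 + 10^+1.06) = 0.008188
DIC = [CO2*]/α₀ = 2.362×10^-5 / 0.008188 = 2.884 mmol/kg
CA = (α₁ + 2α₂)·DIC = (0.8978 + 2×0.09401) × 2.884 = 3.13 mmol/kg

CA = 3.13 mmol/kg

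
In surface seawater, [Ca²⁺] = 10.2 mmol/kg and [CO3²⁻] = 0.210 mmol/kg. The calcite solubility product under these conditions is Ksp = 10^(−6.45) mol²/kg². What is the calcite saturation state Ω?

Ω = 6.04

Ksp = 10^(−6.45) = 3.548×10^-7
Ω = [Ca²⁺][CO3²⁻]/Ksp = (10.2×10^-3)(0.210×10^-3) / 3.548×10^-7 = 6.04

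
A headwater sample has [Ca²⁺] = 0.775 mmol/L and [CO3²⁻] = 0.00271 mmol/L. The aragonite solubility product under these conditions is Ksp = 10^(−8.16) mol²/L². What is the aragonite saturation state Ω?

Ω = 0.304

Ksp = 10^(−8.16) = 6.918×10^-9
Ω = [Ca²⁺][CO3²⁻]/Ksp = (0.775×10^-3)(0.00271×10^-3) / 6.918×10^-9 = 0.304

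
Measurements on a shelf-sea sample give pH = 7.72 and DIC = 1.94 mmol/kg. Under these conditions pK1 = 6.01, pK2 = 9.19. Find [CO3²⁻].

α₂ = 1 / (1 + [H⁺]/K2 + [H⁺]²/(K1K2)) = 1 / (1 + 10^+1.47 + 10^-0.24)
   = 1 / (1 + 29.512 + 0.57544) = 1/31.088 = 0.03217
[CO3²⁻] = α₂ × DIC = 0.03217 × 1.94 = 0.0624 mmol/kg

[CO3²⁻] = 0.0624 mmol/kg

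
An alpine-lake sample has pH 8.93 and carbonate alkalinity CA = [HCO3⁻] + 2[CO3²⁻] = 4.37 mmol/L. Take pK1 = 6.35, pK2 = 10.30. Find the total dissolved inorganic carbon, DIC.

CA = [HCO3⁻] + 2[CO3²⁻] = (α₁ + 2α₂)·DIC
At pH 8.93: [H⁺]/K1 = 10^-2.58 = 0.0026303, K2/[H⁺] = 10^-1.37 = 0.042658
α₁ = 1/(1 + 0.0026303 + 0.042658) = 1/1.0453 = 0.9567; α₂ = α₁·K2/[H⁺] = 0.04081
α₁ + 2α₂ = 1.0383
DIC = CA / (α₁ + 2α₂) = 4.37 / 1.0383 = 4.21 mmol/L

DIC = 4.21 mmol/L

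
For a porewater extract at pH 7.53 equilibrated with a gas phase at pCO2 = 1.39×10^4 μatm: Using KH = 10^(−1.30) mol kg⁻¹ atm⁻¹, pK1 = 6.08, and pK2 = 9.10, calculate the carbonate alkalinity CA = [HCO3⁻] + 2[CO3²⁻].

CA = 20.7 mmol/kg

[CO2*] = KH · pCO2 = 10^(−1.30) × 1.39×10^4×10^-6 = 6.967×10^-4 mol/kg
α₀ = 1/(1 + K1/[H⁺] + K1K2/[H⁺]²) = 1/(1 + 10^+1.45 + 10^-0.12) = 0.03340
DIC = [CO2*]/α₀ = 6.967×10^-4 / 0.03340 = 20.86 mmol/kg
CA = (α₁ + 2α₂)·DIC = (0.9413 + 2×0.02533) × 20.86 = 20.7 mmol/kg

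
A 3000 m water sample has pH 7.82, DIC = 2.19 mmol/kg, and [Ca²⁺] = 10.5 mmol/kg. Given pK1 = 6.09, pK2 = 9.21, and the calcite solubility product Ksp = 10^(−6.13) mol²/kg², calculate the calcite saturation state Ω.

Ω = 1.19

α₂ = 1 / (1 + [H⁺]/K2 + [H⁺]²/(K1K2)) = 1 / (1 + 10^+1.39 + 10^-0.34)
   = 1 / (1 + 24.547 + 0.45709) = 1/26.004 = 0.03846
[CO3²⁻] = α₂ × DIC = 0.03846 × 2.19 = 0.08422 mmol/kg
Ksp = 10^(−6.13) = 7.413×10^-7
Ω = [Ca²⁺][CO3²⁻]/Ksp = (10.5×10^-3)(8.422×10^-5) / 7.413×10^-7 = 1.19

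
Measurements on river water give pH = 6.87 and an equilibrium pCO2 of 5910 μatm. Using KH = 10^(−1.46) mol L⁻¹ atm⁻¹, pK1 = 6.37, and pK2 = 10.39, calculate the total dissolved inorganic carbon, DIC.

DIC = 0.853 mmol/L

[CO2*] = KH · pCO2 = 10^(−1.46) × 5910×10^-6 = 2.049×10^-4 mol/L
α₀ = 1/(1 + K1/[H⁺] + K1K2/[H⁺]²) = 1/(1 + 10^+0.50 + 10^-3.02) = 0.2402
DIC = [CO2*]/α₀ = 2.049×10^-4 / 0.2402 = 0.853 mmol/L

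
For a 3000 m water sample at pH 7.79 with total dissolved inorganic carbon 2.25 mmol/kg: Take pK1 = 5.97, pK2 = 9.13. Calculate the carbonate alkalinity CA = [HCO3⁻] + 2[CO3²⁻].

CA = 2.31 mmol/kg

CA = [HCO3⁻] + 2[CO3²⁻] = (α₁ + 2α₂)·DIC
At pH 7.79: [H⁺]/K1 = 10^-1.82 = 0.015136, K2/[H⁺] = 10^-1.34 = 0.045709
α₁ = 1/(1 + 0.015136 + 0.045709) = 1/1.0608 = 0.9426; α₂ = α₁·K2/[H⁺] = 0.04309
α₁ + 2α₂ = 1.0288
CA = 1.0288 × 2.25 = 2.31 mmol/kg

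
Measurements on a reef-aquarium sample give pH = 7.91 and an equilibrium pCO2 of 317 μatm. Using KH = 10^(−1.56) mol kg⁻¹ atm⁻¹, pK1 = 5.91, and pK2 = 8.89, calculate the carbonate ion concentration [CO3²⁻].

[CO3²⁻] = 0.0914 mmol/kg

[CO2*] = KH · pCO2 = 10^(−1.56) × 317×10^-6 = 8.731×10^-6 mol/kg
α₀ = 1/(1 + K1/[H⁺] + K1K2/[H⁺]²) = 1/(1 + 10^+2.00 + 10^+1.02) = 0.008971
DIC = [CO2*]/α₀ = 8.731×10^-6 / 0.008971 = 0.9732 mmol/kg
[CO3²⁻] = α₂·DIC; α₂ = 0.09394, so [CO3²⁻] = 0.09394 × 0.9732 = 0.0914 mmol/kg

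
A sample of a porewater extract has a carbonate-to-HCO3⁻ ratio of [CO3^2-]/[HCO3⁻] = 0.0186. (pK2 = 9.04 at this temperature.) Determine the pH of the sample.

From K2 = [H⁺][CO3^2-]/[HCO3⁻]:  pH = pK2 + log₁₀([CO3^2-]/[HCO3⁻])
log₁₀(0.0186) = -1.730
pH = 9.04 + (-1.730) = 7.31

pH = 7.31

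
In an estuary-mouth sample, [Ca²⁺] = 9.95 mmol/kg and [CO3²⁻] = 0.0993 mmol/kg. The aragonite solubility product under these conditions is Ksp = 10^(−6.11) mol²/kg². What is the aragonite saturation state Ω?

Ksp = 10^(−6.11) = 7.762×10^-7
Ω = [Ca²⁺][CO3²⁻]/Ksp = (9.95×10^-3)(0.0993×10^-3) / 7.762×10^-7 = 1.27

Ω = 1.27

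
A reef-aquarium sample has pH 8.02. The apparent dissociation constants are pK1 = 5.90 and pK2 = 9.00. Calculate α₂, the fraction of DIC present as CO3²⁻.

α₂ = 1 / (1 + [H⁺]/K2 + [H⁺]²/(K1K2)) = 1 / (1 + 10^+0.98 + 10^-1.14)
   = 1 / (1 + 9.5499 + 0.072444) = 1/10.622 = 0.09414

α₂ = 0.0941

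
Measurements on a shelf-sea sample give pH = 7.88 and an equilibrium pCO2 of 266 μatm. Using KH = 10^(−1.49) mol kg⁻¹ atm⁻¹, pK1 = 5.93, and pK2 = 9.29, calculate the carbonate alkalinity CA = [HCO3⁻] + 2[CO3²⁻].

[CO2*] = KH · pCO2 = 10^(−1.49) × 266×10^-6 = 8.608×10^-6 mol/kg
α₀ = 1/(1 + K1/[H⁺] + K1K2/[H⁺]²) = 1/(1 + 10^+1.95 + 10^+0.54) = 0.01068
DIC = [CO2*]/α₀ = 8.608×10^-6 / 0.01068 = 0.8056 mmol/kg
CA = (α₁ + 2α₂)·DIC = (0.9523 + 2×0.03705) × 0.8056 = 0.827 mmol/kg

CA = 0.827 mmol/kg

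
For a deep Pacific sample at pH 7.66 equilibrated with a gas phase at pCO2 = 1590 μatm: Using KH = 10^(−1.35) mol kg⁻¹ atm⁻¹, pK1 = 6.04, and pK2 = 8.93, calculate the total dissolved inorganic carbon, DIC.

[CO2*] = KH · pCO2 = 10^(−1.35) × 1590×10^-6 = 7.102×10^-5 mol/kg
α₀ = 1/(1 + K1/[H⁺] + K1K2/[H⁺]²) = 1/(1 + 10^+1.62 + 10^+0.35) = 0.02226
DIC = [CO2*]/α₀ = 7.102×10^-5 / 0.02226 = 3.19 mmol/kg

DIC = 3.19 mmol/kg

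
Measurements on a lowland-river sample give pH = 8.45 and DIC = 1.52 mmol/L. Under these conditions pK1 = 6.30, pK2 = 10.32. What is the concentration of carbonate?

α₂ = 1 / (1 + [H⁺]/K2 + [H⁺]²/(K1K2)) = 1 / (1 + 10^+1.87 + 10^-0.28)
   = 1 / (1 + 74.131 + 0.52481) = 1/75.656 = 0.01322
[CO3²⁻] = α₂ × DIC = 0.01322 × 1.52 = 0.0201 mmol/L

[CO3²⁻] = 0.0201 mmol/L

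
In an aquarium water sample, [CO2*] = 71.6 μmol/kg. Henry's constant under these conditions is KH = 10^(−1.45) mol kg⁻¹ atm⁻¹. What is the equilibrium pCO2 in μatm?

pCO2 = 2020 μatm

KH = 10^(−1.45) = 3.548×10^-2 mol kg⁻¹ atm⁻¹
pCO2 = [CO2*]/KH = 71.6×10^-6 / 3.548×10^-2 = 2.02×10^-3 atm = 2020 μatm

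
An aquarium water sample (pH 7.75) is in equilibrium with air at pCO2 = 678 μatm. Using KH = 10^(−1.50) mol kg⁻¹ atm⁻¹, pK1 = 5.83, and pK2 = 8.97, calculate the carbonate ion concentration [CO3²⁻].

[CO3²⁻] = 0.107 mmol/kg

[CO2*] = KH · pCO2 = 10^(−1.50) × 678×10^-6 = 2.144×10^-5 mol/kg
α₀ = 1/(1 + K1/[H⁺] + K1K2/[H⁺]²) = 1/(1 + 10^+1.92 + 10^+0.70) = 0.01121
DIC = [CO2*]/α₀ = 2.144×10^-5 / 0.01121 = 1.912 mmol/kg
[CO3²⁻] = α₂·DIC; α₂ = 0.05619, so [CO3²⁻] = 0.05619 × 1.912 = 0.107 mmol/kg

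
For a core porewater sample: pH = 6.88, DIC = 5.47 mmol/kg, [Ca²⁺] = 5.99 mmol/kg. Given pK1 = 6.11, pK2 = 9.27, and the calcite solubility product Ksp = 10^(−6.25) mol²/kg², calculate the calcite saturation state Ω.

α₂ = 1 / (1 + [H⁺]/K2 + [H⁺]²/(K1K2)) = 1 / (1 + 10^+2.39 + 10^+1.62)
   = 1 / (1 + 245.47 + 41.687) = 1/288.16 = 0.003470
[CO3²⁻] = α₂ × DIC = 0.003470 × 5.47 = 0.01898 mmol/kg = 18.98 μmol/kg
Ksp = 10^(−6.25) = 5.623×10^-7
Ω = [Ca²⁺][CO3²⁻]/Ksp = (5.99×10^-3)(1.898×10^-5) / 5.623×10^-7 = 0.202

Ω = 0.202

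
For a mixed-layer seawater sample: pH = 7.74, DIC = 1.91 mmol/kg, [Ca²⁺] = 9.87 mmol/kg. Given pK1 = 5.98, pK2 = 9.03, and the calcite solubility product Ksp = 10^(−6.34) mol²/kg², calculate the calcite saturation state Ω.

Ω = 1.98

α₂ = 1 / (1 + [H⁺]/K2 + [H⁺]²/(K1K2)) = 1 / (1 + 10^+1.29 + 10^-0.47)
   = 1 / (1 + 19.498 + 0.33884) = 1/20.837 = 0.04799
[CO3²⁻] = α₂ × DIC = 0.04799 × 1.91 = 0.09166 mmol/kg
Ksp = 10^(−6.34) = 4.571×10^-7
Ω = [Ca²⁺][CO3²⁻]/Ksp = (9.87×10^-3)(9.166×10^-5) / 4.571×10^-7 = 1.98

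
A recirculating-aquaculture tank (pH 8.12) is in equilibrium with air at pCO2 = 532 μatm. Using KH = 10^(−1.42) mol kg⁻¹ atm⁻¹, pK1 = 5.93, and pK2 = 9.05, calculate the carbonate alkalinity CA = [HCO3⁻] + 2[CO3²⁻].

[CO2*] = KH · pCO2 = 10^(−1.42) × 532×10^-6 = 2.023×10^-5 mol/kg
α₀ = 1/(1 + K1/[H⁺] + K1K2/[H⁺]²) = 1/(1 + 10^+2.19 + 10^+1.26) = 0.005745
DIC = [CO2*]/α₀ = 2.023×10^-5 / 0.005745 = 3.521 mmol/kg
CA = (α₁ + 2α₂)·DIC = (0.8897 + 2×0.1045) × 3.521 = 3.87 mmol/kg

CA = 3.87 mmol/kg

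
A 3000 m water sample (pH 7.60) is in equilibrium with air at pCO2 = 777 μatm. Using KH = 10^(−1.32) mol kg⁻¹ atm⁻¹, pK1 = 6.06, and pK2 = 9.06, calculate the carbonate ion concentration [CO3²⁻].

[CO2*] = KH · pCO2 = 10^(−1.32) × 777×10^-6 = 3.719×10^-5 mol/kg
α₀ = 1/(1 + K1/[H⁺] + K1K2/[H⁺]²) = 1/(1 + 10^+1.54 + 10^+0.08) = 0.02712
DIC = [CO2*]/α₀ = 3.719×10^-5 / 0.02712 = 1.371 mmol/kg
[CO3²⁻] = α₂·DIC; α₂ = 0.03260, so [CO3²⁻] = 0.03260 × 1.371 = 0.0447 mmol/kg

[CO3²⁻] = 0.0447 mmol/kg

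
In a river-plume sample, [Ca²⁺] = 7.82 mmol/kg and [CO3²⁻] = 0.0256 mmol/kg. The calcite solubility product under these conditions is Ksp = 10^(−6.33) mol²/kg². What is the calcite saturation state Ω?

Ksp = 10^(−6.33) = 4.677×10^-7
Ω = [Ca²⁺][CO3²⁻]/Ksp = (7.82×10^-3)(0.0256×10^-3) / 4.677×10^-7 = 0.428

Ω = 0.428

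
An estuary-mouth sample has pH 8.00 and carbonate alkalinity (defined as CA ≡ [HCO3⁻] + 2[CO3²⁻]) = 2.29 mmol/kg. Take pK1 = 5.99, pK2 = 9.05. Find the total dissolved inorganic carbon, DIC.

CA = [HCO3⁻] + 2[CO3²⁻] = (α₁ + 2α₂)·DIC
At pH 8.00: [H⁺]/K1 = 10^-2.01 = 0.0097724, K2/[H⁺] = 10^-1.05 = 0.089125
α₁ = 1/(1 + 0.0097724 + 0.089125) = 1/1.0989 = 0.9100; α₂ = α₁·K2/[H⁺] = 0.08110
α₁ + 2α₂ = 1.0722
DIC = CA / (α₁ + 2α₂) = 2.29 / 1.0722 = 2.14 mmol/kg

DIC = 2.14 mmol/kg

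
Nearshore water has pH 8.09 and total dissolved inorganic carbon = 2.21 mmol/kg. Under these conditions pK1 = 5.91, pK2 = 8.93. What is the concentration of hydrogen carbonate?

α₁ = 1 / (1 + [H⁺]/K1 + K2/[H⁺]) = 1 / (1 + 10^-2.18 + 10^-0.84)
   = 1 / (1 + 0.0066069 + 0.14454) = 1/1.1512 = 0.8687
[HCO3⁻] = α₁ × DIC = 0.8687 × 2.21 = 1.92 mmol/kg

[HCO3⁻] = 1.92 mmol/kg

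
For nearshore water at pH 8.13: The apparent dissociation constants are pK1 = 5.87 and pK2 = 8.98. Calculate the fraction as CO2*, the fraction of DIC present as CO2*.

α₀ = 1 / (1 + K1/[H⁺] + K1K2/[H⁺]²) = 1 / (1 + 10^+2.26 + 10^+1.41)
   = 1 / (1 + 181.97 + 25.704) = 1/208.67 = 0.004792

α₀ = 0.00479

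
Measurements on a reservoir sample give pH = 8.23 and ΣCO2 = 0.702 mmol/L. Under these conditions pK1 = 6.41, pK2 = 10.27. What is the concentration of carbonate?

α₂ = 1 / (1 + [H⁺]/K2 + [H⁺]²/(K1K2)) = 1 / (1 + 10^+2.04 + 10^+0.22)
   = 1 / (1 + 109.65 + 1.6596) = 1/112.31 = 0.008904
[CO3²⁻] = α₂ × DIC = 0.008904 × 0.702 = 0.00625 mmol/L = 6.25 μmol/L

[CO3²⁻] = 6.25 μmol/L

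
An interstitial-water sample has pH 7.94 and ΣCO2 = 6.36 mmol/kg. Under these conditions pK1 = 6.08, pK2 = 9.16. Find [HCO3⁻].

α₁ = 1 / (1 + [H⁺]/K1 + K2/[H⁺]) = 1 / (1 + 10^-1.86 + 10^-1.22)
   = 1 / (1 + 0.013804 + 0.060256) = 1/1.0741 = 0.9310
[HCO3⁻] = α₁ × DIC = 0.9310 × 6.36 = 5.92 mmol/kg

[HCO3⁻] = 5.92 mmol/kg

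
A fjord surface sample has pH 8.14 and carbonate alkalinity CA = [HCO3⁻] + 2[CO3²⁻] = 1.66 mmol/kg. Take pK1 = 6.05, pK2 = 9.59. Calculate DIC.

CA = [HCO3⁻] + 2[CO3²⁻] = (α₁ + 2α₂)·DIC
At pH 8.14: [H⁺]/K1 = 10^-2.09 = 0.0081283, K2/[H⁺] = 10^-1.45 = 0.035481
α₁ = 1/(1 + 0.0081283 + 0.035481) = 1/1.0436 = 0.9582; α₂ = α₁·K2/[H⁺] = 0.03400
α₁ + 2α₂ = 1.0262
DIC = CA / (α₁ + 2α₂) = 1.66 / 1.0262 = 1.62 mmol/kg

DIC = 1.62 mmol/kg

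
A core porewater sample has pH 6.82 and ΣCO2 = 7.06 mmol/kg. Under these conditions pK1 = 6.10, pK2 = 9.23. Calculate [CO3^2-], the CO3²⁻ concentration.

α₂ = 1 / (1 + [H⁺]/K2 + [H⁺]²/(K1K2)) = 1 / (1 + 10^+2.41 + 10^+1.69)
   = 1 / (1 + 257.04 + 48.978) = 1/307.02 = 0.003257
[CO3²⁻] = α₂ × DIC = 0.003257 × 7.06 = 0.0230 mmol/kg

[CO3²⁻] = 0.0230 mmol/kg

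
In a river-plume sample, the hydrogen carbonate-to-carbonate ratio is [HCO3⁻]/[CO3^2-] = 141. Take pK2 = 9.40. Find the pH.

pH = 7.25

From K2 = [H⁺][CO3^2-]/[HCO3⁻]:  pH = pK2 − log₁₀([HCO3⁻]/[CO3^2-])
log₁₀(141) = +2.149
pH = 9.40 − (+2.149) = 7.25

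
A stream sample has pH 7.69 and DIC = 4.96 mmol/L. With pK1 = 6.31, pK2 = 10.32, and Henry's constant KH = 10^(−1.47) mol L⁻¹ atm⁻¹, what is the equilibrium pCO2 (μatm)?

α₀ = 1 / (1 + K1/[H⁺] + K1K2/[H⁺]²) = 1 / (1 + 10^+1.38 + 10^-1.25)
   = 1 / (1 + 23.988 + 0.056234) = 1/25.045 = 0.03993
[CO2*] = α₀ × DIC = 0.03993 × 4.96 = 0.1980 mmol/L
pCO2 = [CO2*]/KH = 1.980×10^-4 / 3.388×10^-2 = 5840 μatm

pCO2 = 5840 μatm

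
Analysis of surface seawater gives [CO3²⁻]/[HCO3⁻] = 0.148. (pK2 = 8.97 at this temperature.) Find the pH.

From K2 = [H⁺][CO3²⁻]/[HCO3⁻]:  pH = pK2 + log₁₀([CO3²⁻]/[HCO3⁻])
log₁₀(0.148) = -0.830
pH = 8.97 + (-0.830) = 8.14

pH = 8.14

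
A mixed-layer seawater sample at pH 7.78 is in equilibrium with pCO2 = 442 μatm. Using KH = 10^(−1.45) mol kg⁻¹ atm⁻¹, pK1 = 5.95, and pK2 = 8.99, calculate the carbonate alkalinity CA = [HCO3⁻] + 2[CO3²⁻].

CA = 1.19 mmol/kg

[CO2*] = KH · pCO2 = 10^(−1.45) × 442×10^-6 = 1.568×10^-5 mol/kg
α₀ = 1/(1 + K1/[H⁺] + K1K2/[H⁺]²) = 1/(1 + 10^+1.83 + 10^+0.62) = 0.01374
DIC = [CO2*]/α₀ = 1.568×10^-5 / 0.01374 = 1.141 mmol/kg
CA = (α₁ + 2α₂)·DIC = (0.9290 + 2×0.05728) × 1.141 = 1.19 mmol/kg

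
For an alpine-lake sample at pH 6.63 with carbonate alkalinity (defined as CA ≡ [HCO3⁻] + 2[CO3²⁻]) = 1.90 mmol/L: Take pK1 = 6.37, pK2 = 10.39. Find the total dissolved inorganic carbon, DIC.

CA = [HCO3⁻] + 2[CO3²⁻] = (α₁ + 2α₂)·DIC
At pH 6.63: [H⁺]/K1 = 10^-0.26 = 0.54954, K2/[H⁺] = 10^-3.76 = 0.00017378
α₁ = 1/(1 + 0.54954 + 0.00017378) = 1/1.5497 = 0.6453; α₂ = α₁·K2/[H⁺] = 0.0001121
α₁ + 2α₂ = 0.6455
DIC = CA / (α₁ + 2α₂) = 1.90 / 0.6455 = 2.94 mmol/L

DIC = 2.94 mmol/L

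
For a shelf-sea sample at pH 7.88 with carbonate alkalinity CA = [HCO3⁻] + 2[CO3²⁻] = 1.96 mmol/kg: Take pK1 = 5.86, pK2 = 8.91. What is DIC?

CA = [HCO3⁻] + 2[CO3²⁻] = (α₁ + 2α₂)·DIC
At pH 7.88: [H⁺]/K1 = 10^-2.02 = 0.0095499, K2/[H⁺] = 10^-1.03 = 0.093325
α₁ = 1/(1 + 0.0095499 + 0.093325) = 1/1.1029 = 0.9067; α₂ = α₁·K2/[H⁺] = 0.08462
α₁ + 2α₂ = 1.0760
DIC = CA / (α₁ + 2α₂) = 1.96 / 1.0760 = 1.82 mmol/kg

DIC = 1.82 mmol/kg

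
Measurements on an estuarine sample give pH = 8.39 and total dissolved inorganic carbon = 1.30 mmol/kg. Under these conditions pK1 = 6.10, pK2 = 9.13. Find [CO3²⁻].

α₂ = 1 / (1 + [H⁺]/K2 + [H⁺]²/(K1K2)) = 1 / (1 + 10^+0.74 + 10^-1.55)
   = 1 / (1 + 5.4954 + 0.028184) = 1/6.5236 = 0.1533
[CO3²⁻] = α₂ × DIC = 0.1533 × 1.30 = 0.199 mmol/kg

[CO3²⁻] = 0.199 mmol/kg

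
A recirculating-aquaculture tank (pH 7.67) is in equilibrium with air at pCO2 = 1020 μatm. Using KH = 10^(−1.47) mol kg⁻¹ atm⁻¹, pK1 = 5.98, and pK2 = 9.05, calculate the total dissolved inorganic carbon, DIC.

DIC = 1.80 mmol/kg

[CO2*] = KH · pCO2 = 10^(−1.47) × 1020×10^-6 = 3.456×10^-5 mol/kg
α₀ = 1/(1 + K1/[H⁺] + K1K2/[H⁺]²) = 1/(1 + 10^+1.69 + 10^+0.31) = 0.01922
DIC = [CO2*]/α₀ = 3.456×10^-5 / 0.01922 = 1.80 mmol/kg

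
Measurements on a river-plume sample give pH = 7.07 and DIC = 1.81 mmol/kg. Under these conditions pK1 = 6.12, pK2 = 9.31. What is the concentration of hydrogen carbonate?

[HCO3⁻] = 1.62 mmol/kg

α₁ = 1 / (1 + [H⁺]/K1 + K2/[H⁺]) = 1 / (1 + 10^-0.95 + 10^-2.24)
   = 1 / (1 + 0.11220 + 0.0057544) = 1/1.1180 = 0.8945
[HCO3⁻] = α₁ × DIC = 0.8945 × 1.81 = 1.62 mmol/kg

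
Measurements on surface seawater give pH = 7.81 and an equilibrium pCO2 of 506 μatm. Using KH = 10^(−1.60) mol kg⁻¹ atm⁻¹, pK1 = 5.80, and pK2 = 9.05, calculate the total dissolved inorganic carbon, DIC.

[CO2*] = KH · pCO2 = 10^(−1.60) × 506×10^-6 = 1.271×10^-5 mol/kg
α₀ = 1/(1 + K1/[H⁺] + K1K2/[H⁺]²) = 1/(1 + 10^+2.01 + 10^+0.77) = 0.009156
DIC = [CO2*]/α₀ = 1.271×10^-5 / 0.009156 = 1.39 mmol/kg

DIC = 1.39 mmol/kg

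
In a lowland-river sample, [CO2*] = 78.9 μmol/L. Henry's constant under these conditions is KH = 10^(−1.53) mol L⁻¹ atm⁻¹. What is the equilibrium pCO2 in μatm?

KH = 10^(−1.53) = 2.951×10^-2 mol L⁻¹ atm⁻¹
pCO2 = [CO2*]/KH = 78.9×10^-6 / 2.951×10^-2 = 2.67×10^-3 atm = 2670 μatm

pCO2 = 2670 μatm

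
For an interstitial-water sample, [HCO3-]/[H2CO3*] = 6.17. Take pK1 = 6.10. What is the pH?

From K1 = [H⁺][HCO3-]/[H2CO3*]:  pH = pK1 + log₁₀([HCO3-]/[H2CO3*])
log₁₀(6.17) = +0.790
pH = 6.10 + (+0.790) = 6.89

pH = 6.89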